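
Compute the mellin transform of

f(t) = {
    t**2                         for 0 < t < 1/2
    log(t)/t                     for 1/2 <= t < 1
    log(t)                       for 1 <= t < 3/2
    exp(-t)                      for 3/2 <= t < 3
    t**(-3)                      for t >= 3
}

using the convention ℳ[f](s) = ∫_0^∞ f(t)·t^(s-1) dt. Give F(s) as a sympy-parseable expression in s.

(108*2**s*s**2*(s - 3)*(s + 2)*(s**2 - 2*s + 1)*uppergamma(s, 3/2) - 108*2**s*s**2*(s - 3)*(s + 2)*(s**2 - 2*s + 1)*uppergamma(s, 3) - 108*2**s*s**2*(s - 3)*(s + 2) + 108*2**s*(s - 3)*(s + 2)*(s**2 - 2*s + 1) - 108*3**s*s*(s - 3)*(s + 2)*(s**2 - 2*s + 1)*log(2) + 108*3**s*s*(s - 3)*(s + 2)*(s**2 - 2*s + 1)*log(3) - 108*3**s*(s - 3)*(s + 2)*(s**2 - 2*s + 1) - 4*6**s*s**2*(s + 2)*(s**2 - 2*s + 1) + 216*s**3*(s - 3)*(s + 2)*log(2) - 216*s**2*(s - 3)*(s + 2)*log(2) + 216*s**2*(s - 3)*(s + 2) + 27*s**2*(s - 3)*(s**2 - 2*s + 1))/(108*2**s*s**2*(s - 3)*(s + 2)*(s**2 - 2*s + 1))
  -2 < Re(s) < 3

cuts at 1/2, 1, 3/2, 3: linearity sums the 5 kernel integrals
over [0, 1/2), the kernel integral of t**2 enters the sum
over [1/2, 1), the kernel integral of log(t)/t enters the sum
segment [1, 3/2) carries log(t); integrate it
between 3/2 and 3 the integrand is exp(-t)·t^(s-1)
piece [3, ∞): integrate t**(-3) against the kernel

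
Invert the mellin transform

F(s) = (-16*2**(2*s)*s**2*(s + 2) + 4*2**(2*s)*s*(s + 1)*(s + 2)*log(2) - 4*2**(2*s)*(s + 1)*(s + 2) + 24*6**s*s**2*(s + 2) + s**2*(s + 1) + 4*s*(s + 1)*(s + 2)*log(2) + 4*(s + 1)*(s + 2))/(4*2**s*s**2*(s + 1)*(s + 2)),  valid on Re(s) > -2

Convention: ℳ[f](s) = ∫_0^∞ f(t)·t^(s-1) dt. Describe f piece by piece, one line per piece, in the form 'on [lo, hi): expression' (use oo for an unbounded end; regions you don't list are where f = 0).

breakpoints 1/2, 2: one integral from each of the 3 segments
∫ over [0, 1/2) of t**2·t^(s-1) joins the sum
∫ over [1/2, 2) of log(t)·t^(s-1) joins the sum
∫ 2*t·t^(s-1) over [2, 3)

on [0, 1/2): t**2
on [1/2, 2): log(t)
on [2, 3): 2*t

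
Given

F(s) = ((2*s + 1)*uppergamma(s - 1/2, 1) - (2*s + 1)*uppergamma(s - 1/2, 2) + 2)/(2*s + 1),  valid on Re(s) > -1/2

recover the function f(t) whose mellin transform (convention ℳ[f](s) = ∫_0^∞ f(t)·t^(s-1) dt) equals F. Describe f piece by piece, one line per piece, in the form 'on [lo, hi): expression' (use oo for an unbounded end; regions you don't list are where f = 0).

on [0, 1): sqrt(t)
on [1, 2): exp(-t)/sqrt(t)

back out the shared t-power: 1 on [0, 1); exp(-t)/t on [1, 2)
invert the shared t-power to get t on [0, 1); exp(-t) on [1, 2)
the 2 pieces separated at 1 each add one integral
over [0, 1), the kernel integral of sqrt(t) enters the sum
the [1, 2) slice contributes ∫ exp(-t)/sqrt(t)·t^(s-1) dt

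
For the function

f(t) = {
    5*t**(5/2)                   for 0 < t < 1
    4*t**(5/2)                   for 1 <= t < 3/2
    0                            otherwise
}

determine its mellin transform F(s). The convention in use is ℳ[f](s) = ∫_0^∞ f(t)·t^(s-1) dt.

2*(4*(3/2)**(s + 5/2) + 1)/(2*s + 5)
  Re(s) > -5/2

slice at 1, transform all 2 pieces, and sum them
over [0, 1), the kernel integral of 5*t**(5/2) enters the sum
the [1, 3/2) slice contributes ∫ 4*t**(5/2)·t^(s-1) dt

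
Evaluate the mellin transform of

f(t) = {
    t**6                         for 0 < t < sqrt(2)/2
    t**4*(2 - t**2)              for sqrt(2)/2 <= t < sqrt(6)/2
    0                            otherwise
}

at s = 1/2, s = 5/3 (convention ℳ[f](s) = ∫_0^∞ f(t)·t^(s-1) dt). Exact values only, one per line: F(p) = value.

reversing the power substitution: t**3 on [0, 1/2); t**2*(2 - t) on [1/2, 3/2)
peel off the shared t-power: t on [0, 1/2); 2 - t on [1/2, 3/2)
treat the 2 regions marked off by sqrt(2)/2 separately and sum
segment 0 to sqrt(2)/2 holds t**6; add its integral
∫ t**4*(2 - t**2)·t^(s-1) over [sqrt(2)/2, sqrt(6)/2)

F(1/2) = 2**(3/4)*(-34 + 225*3**(1/4))/936
F(5/3) = 3*2**(1/6)*(-58 + 369*3**(5/6))/6256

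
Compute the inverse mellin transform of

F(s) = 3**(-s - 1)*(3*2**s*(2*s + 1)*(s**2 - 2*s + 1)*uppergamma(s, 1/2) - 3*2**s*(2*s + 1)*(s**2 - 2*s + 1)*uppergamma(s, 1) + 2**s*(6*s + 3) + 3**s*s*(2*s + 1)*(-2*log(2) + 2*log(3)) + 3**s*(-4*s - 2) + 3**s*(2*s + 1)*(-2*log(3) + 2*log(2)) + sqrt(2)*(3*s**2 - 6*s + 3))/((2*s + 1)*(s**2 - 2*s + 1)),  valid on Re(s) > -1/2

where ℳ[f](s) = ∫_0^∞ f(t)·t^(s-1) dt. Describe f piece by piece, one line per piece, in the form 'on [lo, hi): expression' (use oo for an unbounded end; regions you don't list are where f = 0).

peel off the common scale on t: sqrt(t) on [0, 1/2); exp(-t) on [1/2, 1); log(t)/t on [1, 3/2)
along the cuts 1/3, 2/3, ℳ[f](s) splits into 3 integrals
∫ sqrt(6)*sqrt(t)/2·t^(s-1) over [0, 1/3)
the [1/3, 2/3) slice contributes ∫ exp(-3*t/2)·t^(s-1) dt
between 2/3 and 1 the integrand is 2*log(3*t/2)/(3*t)·t^(s-1)

on [0, 1/3): sqrt(6)*sqrt(t)/2
on [1/3, 2/3): exp(-3*t/2)
on [2/3, 1): 2*log(3*t/2)/(3*t)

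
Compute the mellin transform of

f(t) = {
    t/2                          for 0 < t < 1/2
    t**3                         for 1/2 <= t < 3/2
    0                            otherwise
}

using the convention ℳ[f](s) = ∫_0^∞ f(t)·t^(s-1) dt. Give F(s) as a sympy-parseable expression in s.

(27*3**s*(s + 1) + s + 5)/(8*2**s*(s + 1)*(s + 3))
  Re(s) > -1

the 2 pieces separated at 1/2 each add one integral
on [0, 1/2) integrate f = t/2 against the kernel
[1/2, 3/2) adds the kernel integral of t**3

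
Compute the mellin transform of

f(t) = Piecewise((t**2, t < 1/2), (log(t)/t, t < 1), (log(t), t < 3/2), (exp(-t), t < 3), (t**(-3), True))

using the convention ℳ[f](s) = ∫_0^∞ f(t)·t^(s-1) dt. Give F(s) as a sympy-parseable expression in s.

summing 5 kernel integrals split by 1/2, 1, 3/2, 3 yields ℳ[f](s)
over [0, 1/2), the kernel integral of t**2 enters the sum
piece [1/2, 1): integrate log(t)/t against the kernel
[1, 3/2) adds the kernel integral of log(t)
segment [3/2, 3) carries exp(-t); integrate it
between 3 and ∞ the integrand is t**(-3)·t^(s-1)

(108*2**s*s**2*(s - 3)*(s + 2)*(s**2 - 2*s + 1)*uppergamma(s, 3/2) - 108*2**s*s**2*(s - 3)*(s + 2)*(s**2 - 2*s + 1)*uppergamma(s, 3) - 108*2**s*s**2*(s - 3)*(s + 2) + 108*2**s*(s - 3)*(s + 2)*(s**2 - 2*s + 1) - 108*3**s*s*(s - 3)*(s + 2)*(s**2 - 2*s + 1)*log(2) + 108*3**s*s*(s - 3)*(s + 2)*(s**2 - 2*s + 1)*log(3) - 108*3**s*(s - 3)*(s + 2)*(s**2 - 2*s + 1) - 4*6**s*s**2*(s + 2)*(s**2 - 2*s + 1) + 216*s**3*(s - 3)*(s + 2)*log(2) - 216*s**2*(s - 3)*(s + 2)*log(2) + 216*s**2*(s - 3)*(s + 2) + 27*s**2*(s - 3)*(s**2 - 2*s + 1))/(108*2**s*s**2*(s - 3)*(s + 2)*(s**2 - 2*s + 1))
  -2 < Re(s) < 3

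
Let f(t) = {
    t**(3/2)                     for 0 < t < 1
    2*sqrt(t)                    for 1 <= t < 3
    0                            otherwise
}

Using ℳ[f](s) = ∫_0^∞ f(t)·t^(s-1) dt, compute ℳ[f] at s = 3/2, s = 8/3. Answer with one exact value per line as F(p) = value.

F(3/2) = 25/3
F(8/3) = -186/475 + 324*3**(1/6)/19

slice at 1, transform all 2 pieces, and sum them
piece [0, 1): integrate t**(3/2) against the kernel
segment 1 to 3 holds 2*sqrt(t); add its integral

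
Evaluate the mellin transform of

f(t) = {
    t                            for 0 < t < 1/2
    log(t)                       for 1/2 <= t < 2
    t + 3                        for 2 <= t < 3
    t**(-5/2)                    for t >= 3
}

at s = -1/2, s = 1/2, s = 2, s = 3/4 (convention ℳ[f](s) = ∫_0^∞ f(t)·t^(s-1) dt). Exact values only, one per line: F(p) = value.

treat the 4 regions marked off by 1/2, 2, 3 separately and sum
on [0, 1/2): add ∫ t·t^(s-1) dt
∫ log(t)·t^(s-1) over [1/2, 2)
the [2, 3) slice contributes ∫ (t + 3)·t^(s-1) dt
piece [3, ∞): integrate t**(-5/2) against the kernel

F(-1/2) = sqrt(2)*(-486*log(2) + sqrt(2) + 648)/162
F(1/2) = sqrt(2)*(-330 + sqrt(2) + 108*log(2) + 144*sqrt(6))/36
F(2) = 2*sqrt(3)/3 + 17*log(2)/8 + 207/16
F(3/4) = 2**(1/4)*(-436*sqrt(2) + 2*2**(3/4)*3**(1/4) + 65 + log(2**(42 + 84*sqrt(2))) + 180*6**(3/4))/63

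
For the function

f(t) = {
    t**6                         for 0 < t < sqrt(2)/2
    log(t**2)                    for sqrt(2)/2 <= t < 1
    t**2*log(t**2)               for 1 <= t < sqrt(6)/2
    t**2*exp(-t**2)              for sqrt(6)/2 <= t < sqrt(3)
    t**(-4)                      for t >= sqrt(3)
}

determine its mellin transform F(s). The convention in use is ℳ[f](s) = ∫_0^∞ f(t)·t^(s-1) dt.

remove the power substitution first: t**3 on [0, 1/2); log(t) on [1/2, 1); t*log(t) on [1, 3/2); …
peel off the shared t-power: t**2 on [0, 1/2); log(t)/t on [1/2, 1); log(t) on [1, 3/2); …
slice at sqrt(2)/2, 1, sqrt(6)/2, sqrt(3), transform all 5 pieces, and sum them
on [0, sqrt(2)/2) integrate f = t**6 against the kernel
for t in [sqrt(2)/2, 1): the term is ∫ log(t**2)·t^(s-1)
the [1, sqrt(6)/2) slice contributes ∫ t**2*log(t**2)·t^(s-1) dt
for t in [sqrt(6)/2, sqrt(3)): the term is ∫ t**2*exp(-t**2)·t^(s-1)
∫ over [sqrt(3), ∞) of t**(-4)·t^(s-1) joins the sum

(36*2**(s/2)*(s - 4)*(s + 2)**2*(s + 6)*(4*s - (s + 2)**2 + 4)*uppergamma(s/2 + 1, 3/2) - 36*2**(s/2)*(s - 4)*(s + 2)**2*(s + 6)*(4*s - (s + 2)**2 + 4)*uppergamma(s/2 + 1, 3) + 144*2**(s/2)*(s - 4)*(s + 2)**2*(s + 6) + 144*2**(s/2)*(s - 4)*(s + 6)*(4*s - (s + 2)**2 + 4) + 3**(s/2)*(s - 4)*(s + 2)*(s + 6)*(-108*log(2) + 108*log(3))*(4*s - (s + 2)**2 + 4) - 216*3**(s/2)*(s - 4)*(s + 6)*(4*s - (s + 2)**2 + 4) - 8*6**(s/2)*(s + 2)**2*(s + 6)*(4*s - (s + 2)**2 + 4) - 72*(s - 4)*(s + 2)**3*(s + 6)*log(2) - 144*(s - 4)*(s + 2)**2*(s + 6) + 144*(s - 4)*(s + 2)**2*(s + 6)*log(2) + 9*(s - 4)*(s + 2)**2*(4*s - (s + 2)**2 + 4))/(72*2**(s/2)*(s - 4)*(s + 2)**2*(s + 6)*(4*s - (s + 2)**2 + 4))
  -6 < Re(s) < 4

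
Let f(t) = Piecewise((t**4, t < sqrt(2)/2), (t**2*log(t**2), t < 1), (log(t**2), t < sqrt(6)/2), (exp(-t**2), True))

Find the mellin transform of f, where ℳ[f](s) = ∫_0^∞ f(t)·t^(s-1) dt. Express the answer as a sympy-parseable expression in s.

(sqrt(2)/2)**s*(2*2**(s/2)*s**2*(s + 4)*(s**2 + 4*s + 4)*uppergamma(s/2, 3/2) - 8*2**(s/2)*s**2*(s + 4) + 8*2**(s/2)*(s + 4)*(s**2 + 4*s + 4) + 3**(s/2)*s*(s + 4)*(-4*log(2) + 4*log(3))*(s**2 + 4*s + 4) - 8*3**(s/2)*(s + 4)*(s**2 + 4*s + 4) + s**3*(s + 4)*log(4) + 4*s**2*(s + 4)*log(2) + 4*s**2*(s + 4) + s**2*(s**2 + 4*s + 4))/(4*s**2*(s + 4)*(s**2 + 4*s + 4))
  Re(s) > -4

strip the power substitution: t**2 on [0, 1/2); t*log(t) on [1/2, 1); log(t) on [1, 3/2); …
cuts at sqrt(2)/2, 1, sqrt(6)/2: linearity sums the 4 kernel integrals
on [0, sqrt(2)/2): add ∫ t**4·t^(s-1) dt
over [sqrt(2)/2, 1), the kernel integral of t**2*log(t**2) enters the sum
between 1 and sqrt(6)/2 the integrand is log(t**2)·t^(s-1)
segment [sqrt(6)/2, ∞) carries exp(-t**2); integrate it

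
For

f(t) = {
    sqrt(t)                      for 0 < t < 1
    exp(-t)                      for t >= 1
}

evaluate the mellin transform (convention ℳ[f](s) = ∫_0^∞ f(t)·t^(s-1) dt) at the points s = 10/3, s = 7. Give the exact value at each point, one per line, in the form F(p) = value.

F(10/3) = 6/23 + uppergamma(10/3, 1)
F(7) = 2/15 + 1957*exp(-1)

f breaks at 1 into 2 integrals to sum
the [0, 1) slice contributes ∫ sqrt(t)·t^(s-1) dt
the [1, ∞) slice contributes ∫ exp(-t)·t^(s-1) dt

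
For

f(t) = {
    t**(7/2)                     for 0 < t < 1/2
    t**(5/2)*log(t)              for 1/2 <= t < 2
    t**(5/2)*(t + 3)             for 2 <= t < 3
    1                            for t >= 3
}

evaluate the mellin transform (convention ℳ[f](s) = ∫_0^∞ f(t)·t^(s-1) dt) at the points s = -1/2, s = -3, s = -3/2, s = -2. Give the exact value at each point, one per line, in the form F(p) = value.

invert the shared t-power to get t**(3/2) on [0, 1/2); sqrt(t)*log(t) on [1/2, 2); sqrt(t)*(t + 3) on [2, 3); …
peel off the shared t-power: t on [0, 1/2); log(t) on [1/2, 2); t + 3 on [2, 3); …
split f at 1/2, 2, 3: ℳ[f](s) collects 4 kernel integrals
∫ over [0, 1/2) of t**(7/2)·t^(s-1) joins the sum
∫ t**(5/2)*log(t)·t^(s-1) over [1/2, 2)
the [2, 3) slice contributes ∫ t**(5/2)*(t + 3)·t^(s-1) dt
on [3, ∞) integrate f = 1 against the kernel

F(-1/2) = 2*sqrt(3)/3 + 17*log(2)/8 + 207/16
F(-3) = sqrt(2)*(-486*log(2) + sqrt(2) + 648)/162
F(-3/2) = 2*sqrt(3)/27 + 5*log(2)/2 + 33/8
F(-2) = sqrt(2)*(-330 + sqrt(2) + 108*log(2) + 144*sqrt(6))/36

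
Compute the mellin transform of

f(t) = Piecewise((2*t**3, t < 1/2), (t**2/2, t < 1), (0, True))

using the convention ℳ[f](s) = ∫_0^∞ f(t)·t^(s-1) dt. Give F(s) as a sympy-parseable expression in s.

the shared t-power comes off first: 2*t on [0, 1/2); 1/2 on [1/2, 1)
strip the common scale on t: t on [0, 1); 1/2 on [1, 2)
slice at 1/2, transform all 2 pieces, and sum them
segment 0 to 1/2 holds 2*t**3; add its integral
segment [1/2, 1) carries t**2/2; integrate it

(4*2**s*(s + 3) + s + 1)/(8*2**s*(s + 2)*(s + 3))
  Re(s) > -3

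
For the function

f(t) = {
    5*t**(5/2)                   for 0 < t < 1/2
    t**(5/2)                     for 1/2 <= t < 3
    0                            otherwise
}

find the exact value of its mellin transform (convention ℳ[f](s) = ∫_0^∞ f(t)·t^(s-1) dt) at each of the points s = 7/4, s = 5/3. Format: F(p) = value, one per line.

F(7/4) = 2**(3/4)/34 + 324*3**(1/4)/17
F(5/3) = 3*2**(5/6)/100 + 486*3**(1/6)/25

slice at 1/2, transform all 2 pieces, and sum them
on [0, 1/2) integrate f = 5*t**(5/2) against the kernel
for t in [1/2, 3): the term is ∫ t**(5/2)·t^(s-1)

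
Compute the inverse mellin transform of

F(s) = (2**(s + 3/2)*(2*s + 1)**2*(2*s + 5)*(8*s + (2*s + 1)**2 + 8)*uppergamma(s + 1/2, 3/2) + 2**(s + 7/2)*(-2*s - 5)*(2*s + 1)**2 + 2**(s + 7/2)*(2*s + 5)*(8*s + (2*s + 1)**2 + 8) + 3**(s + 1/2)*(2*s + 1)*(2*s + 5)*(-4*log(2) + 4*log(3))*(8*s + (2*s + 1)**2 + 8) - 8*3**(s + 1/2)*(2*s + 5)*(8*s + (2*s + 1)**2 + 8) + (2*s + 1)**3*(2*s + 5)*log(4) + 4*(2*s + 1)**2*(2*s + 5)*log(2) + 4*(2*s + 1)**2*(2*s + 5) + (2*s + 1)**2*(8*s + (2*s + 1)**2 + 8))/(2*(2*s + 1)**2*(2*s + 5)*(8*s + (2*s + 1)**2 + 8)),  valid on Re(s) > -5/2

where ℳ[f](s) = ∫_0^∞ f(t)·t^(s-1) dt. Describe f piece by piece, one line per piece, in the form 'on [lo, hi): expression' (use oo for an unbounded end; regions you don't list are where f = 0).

undo the shared t-power: t**2/4 on [0, 1); t*log(t/2)/2 on [1, 2); log(t/2) on [2, 3); …
the common scale on t comes off first: t**2 on [0, 1/2); t*log(t) on [1/2, 1); log(t) on [1, 3/2); …
summing 4 kernel integrals split by 1, 2, 3 yields ℳ[f](s)
∫ t**(5/2)/4·t^(s-1) over [0, 1)
[1, 2) adds the kernel integral of t**(3/2)*log(t/2)/2
the [2, 3) slice contributes ∫ sqrt(t)*log(t/2)·t^(s-1) dt
the [3, ∞) slice contributes ∫ sqrt(t)*exp(-t/2)·t^(s-1) dt

on [0, 1): t**(5/2)/4
on [1, 2): t**(3/2)*log(t/2)/2
on [2, 3): sqrt(t)*log(t/2)
on [3, oo): sqrt(t)*exp(-t/2)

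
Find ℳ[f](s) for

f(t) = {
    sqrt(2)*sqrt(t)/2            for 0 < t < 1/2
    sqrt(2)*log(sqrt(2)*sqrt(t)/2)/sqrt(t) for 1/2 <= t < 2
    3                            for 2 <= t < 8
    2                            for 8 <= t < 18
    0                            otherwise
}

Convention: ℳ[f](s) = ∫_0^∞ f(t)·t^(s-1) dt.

strip the common scale on t: sqrt(t) on [0, 1/4); log(sqrt(t))/sqrt(t) on [1/4, 1); 3 on [1, 4); …
undo the power substitution: t on [0, 1/2); log(t)/t on [1/2, 1); 3 on [1, 2); …
the 4 pieces separated at 1/2, 2, 8 each add one integral
over [0, 1/2), the kernel integral of sqrt(2)*sqrt(t)/2 enters the sum
∫ over [1/2, 2) of sqrt(2)*log(sqrt(2)*sqrt(t)/2)/sqrt(t)·t^(s-1) joins the sum
between 2 and 8 the integrand is 3·t^(s-1)
piece [8, 18): integrate 2 against the kernel

(16**s*(2*s + 1)*(4*s**2 - 4*s + 1) - 2**(2*s + 1)*s*(2*s + 1) + 2*36**s*(2*s + 1)*(4*s**2 - 4*s + 1) - 3*4**s*(2*s + 1)*(4*s**2 - 4*s + 1) + 8*s**2*(2*s + 1)*log(2) - 4*s*(2*s + 1)*log(2) + 4*s*(2*s + 1) + s*(4*s**2 - 4*s + 1))/(2**s*s*(2*s + 1)*(4*s**2 - 4*s + 1))
  Re(s) > -1/2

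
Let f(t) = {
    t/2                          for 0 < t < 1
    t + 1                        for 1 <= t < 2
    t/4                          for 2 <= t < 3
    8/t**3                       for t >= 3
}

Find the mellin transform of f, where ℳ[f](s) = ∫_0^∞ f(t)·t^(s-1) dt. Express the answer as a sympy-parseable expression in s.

(270*2**s*s**2 - 702*2**s*s - 324*2**s + 49*3**s*s**2 - 275*3**s*s - 162*s**2 + 378*s + 324)/(108*s*(s**2 - 2*s - 3))
  -1 < Re(s) < 3

back out the common scale on t: t on [0, 1/2); 2*t + 1 on [1/2, 1); t/2 on [1, 3/2); …
cuts at 1, 2, 3: linearity sums the 4 kernel integrals
∫ t/2·t^(s-1) over [0, 1)
[1, 2) adds the kernel integral of (t + 1)
[2, 3) adds the kernel integral of t/4
for t in [3, ∞): the term is ∫ 8/t**3·t^(s-1)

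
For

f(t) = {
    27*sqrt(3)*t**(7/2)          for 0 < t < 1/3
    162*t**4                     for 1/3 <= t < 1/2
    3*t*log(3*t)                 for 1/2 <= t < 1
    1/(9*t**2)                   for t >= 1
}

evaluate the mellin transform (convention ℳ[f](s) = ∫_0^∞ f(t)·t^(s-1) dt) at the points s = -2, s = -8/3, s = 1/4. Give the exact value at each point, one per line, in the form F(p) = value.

the common scale on t comes off first: t**(7/2) on [0, 1); 2*t**4 on [1, 3/2); t*log(t) on [3/2, 3); …
undo the shared t-power: t**(3/2) on [0, 1); 2*t**2 on [1, 3/2); log(t)/t on [3/2, 3); …
slice at 1/3, 1/2, 1, transform all 4 pieces, and sum them
∫ over [0, 1/3) of 27*sqrt(3)*t**(7/2)·t^(s-1) joins the sum
on [1/3, 1/2) integrate f = 162*t**4 against the kernel
between 1/2 and 1 the integrand is 3*t*log(3*t)·t^(s-1)
segment [1, ∞) carries 1/(9*t**2); integrate it

F(-2) = log(27/64) + 365/18
F(-8/3) = -27*3**(2/3)/10 - 18*2**(2/3)*log(2)/5 - 9*log(3)/5 - 1109/1050 + 18*2**(2/3)*log(3)/5 + 6507*2**(2/3)/200
F(1/4) = -2924/1575 - 3*2**(3/4)*log(3)/5 - 52*3**(3/4)/765 + 3*2**(3/4)*log(2)/5 + 12*log(3)/5 + 2841*2**(3/4)/1700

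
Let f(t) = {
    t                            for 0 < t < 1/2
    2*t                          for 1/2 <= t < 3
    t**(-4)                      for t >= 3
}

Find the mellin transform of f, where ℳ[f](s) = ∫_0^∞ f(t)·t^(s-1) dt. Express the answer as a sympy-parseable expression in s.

f breaks at 1/2, 3 into 3 integrals to sum
the [0, 1/2) slice contributes ∫ t·t^(s-1) dt
the [1/2, 3) slice contributes ∫ 2*t·t^(s-1) dt
on [3, ∞) integrate f = t**(-4) against the kernel

(970*6**s*s - 3890*6**s - 81*s + 324)/(162*2**s*(s**2 - 3*s - 4))
  -1 < Re(s) < 4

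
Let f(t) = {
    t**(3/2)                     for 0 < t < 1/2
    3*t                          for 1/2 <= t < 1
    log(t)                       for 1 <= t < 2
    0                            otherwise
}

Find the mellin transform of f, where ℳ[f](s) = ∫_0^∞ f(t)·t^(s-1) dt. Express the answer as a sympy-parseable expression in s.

(-2*2**(2*s)*(s + 1)*(2*s + 3) + 6*2**s*s**2*(2*s + 3) + 2*2**s*(s + 1)*(2*s + 3) + 4**s*s*(s + 1)*(2*s + 3)*log(4) + sqrt(2)*s**2*(s + 1) - 3*s**2*(2*s + 3))/(2*2**s*s**2*(s + 1)*(2*s + 3))
  Re(s) > -3/2

the 3 pieces separated at 1/2, 1 each add one integral
on [0, 1/2) integrate f = t**(3/2) against the kernel
over [1/2, 1), the kernel integral of 3*t enters the sum
piece [1, 2): integrate log(t) against the kernel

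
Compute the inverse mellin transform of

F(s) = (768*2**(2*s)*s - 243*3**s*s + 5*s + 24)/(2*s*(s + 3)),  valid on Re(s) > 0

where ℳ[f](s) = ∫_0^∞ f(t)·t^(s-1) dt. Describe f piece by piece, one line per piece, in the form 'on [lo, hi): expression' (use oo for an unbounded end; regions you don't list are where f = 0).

on [0, 1): 4
on [1, 3): 3*t**3/2
on [3, 4): 6*t**3

the 3 pieces separated at 1, 3 each add one integral
segment 0 to 1 holds 4; add its integral
over [1, 3), the kernel integral of 3*t**3/2 enters the sum
segment [3, 4) carries 6*t**3; integrate it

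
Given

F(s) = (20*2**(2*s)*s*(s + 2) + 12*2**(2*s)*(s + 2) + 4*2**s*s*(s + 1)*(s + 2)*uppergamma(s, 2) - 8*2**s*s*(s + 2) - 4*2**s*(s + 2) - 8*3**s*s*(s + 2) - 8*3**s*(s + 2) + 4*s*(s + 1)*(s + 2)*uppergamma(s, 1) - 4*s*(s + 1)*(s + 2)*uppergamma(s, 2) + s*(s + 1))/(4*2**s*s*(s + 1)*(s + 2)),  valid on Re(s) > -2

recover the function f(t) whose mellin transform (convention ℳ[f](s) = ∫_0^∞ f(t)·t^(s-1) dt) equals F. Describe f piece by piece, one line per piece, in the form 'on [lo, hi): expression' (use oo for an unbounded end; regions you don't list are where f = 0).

summing 5 kernel integrals split by 1/2, 1, 3/2, 2 yields ℳ[f](s)
segment [0, 1/2) carries t**2; integrate it
segment [1/2, 1) carries exp(-2*t); integrate it
between 1 and 3/2 the integrand is (t + 1)·t^(s-1)
for t in [3/2, 2): the term is ∫ (t + 3)·t^(s-1)
between 2 and ∞ the integrand is exp(-t)·t^(s-1)

on [0, 1/2): t**2
on [1/2, 1): exp(-2*t)
on [1, 3/2): t + 1
on [3/2, 2): t + 3
on [2, oo): exp(-t)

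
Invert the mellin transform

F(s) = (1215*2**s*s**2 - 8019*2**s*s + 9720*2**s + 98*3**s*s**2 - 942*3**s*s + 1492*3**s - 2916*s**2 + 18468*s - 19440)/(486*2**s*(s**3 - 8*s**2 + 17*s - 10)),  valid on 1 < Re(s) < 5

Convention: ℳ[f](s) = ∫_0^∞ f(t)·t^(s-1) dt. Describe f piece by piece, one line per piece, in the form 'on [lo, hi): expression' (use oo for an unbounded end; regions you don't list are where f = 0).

on [0, 1/2): 1/t
on [1/2, 1): (2*t + 1)/t**2
on [1, 3/2): 1/(2*t)
on [3/2, oo): t**(-5)

invert the shared t-power to get 1 on [0, 1/2); (2*t + 1)/t on [1/2, 1); 1/2 on [1, 3/2); …
reversing the shared t-power: t on [0, 1/2); 2*t + 1 on [1/2, 1); t/2 on [1, 3/2); …
cuts at 1/2, 1, 3/2: linearity sums the 4 kernel integrals
the [0, 1/2) slice contributes ∫ 1/t·t^(s-1) dt
∫ (2*t + 1)/t**2·t^(s-1) over [1/2, 1)
[1, 3/2) adds the kernel integral of 1/(2*t)
segment 3/2 to ∞ holds t**(-5); add its integral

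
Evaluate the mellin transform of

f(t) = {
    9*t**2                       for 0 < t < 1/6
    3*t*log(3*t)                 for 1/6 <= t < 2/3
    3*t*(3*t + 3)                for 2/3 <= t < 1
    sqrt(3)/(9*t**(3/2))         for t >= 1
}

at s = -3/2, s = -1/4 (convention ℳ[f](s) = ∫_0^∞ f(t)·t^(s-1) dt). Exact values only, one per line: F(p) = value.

F(-3/2) = sqrt(6)*(-486*log(2) + sqrt(2) + 648)/54
F(-1/4) = 6**(1/4)*(-436*sqrt(2) + 2*2**(3/4)*3**(1/4) + 65 + log(2**(42 + 84*sqrt(2))) + 180*6**(3/4))/63

invert the common scale on t to get t**2 on [0, 1/2); t*log(t) on [1/2, 2); t*(t + 3) on [2, 3); …
strip the shared t-power: t on [0, 1/2); log(t) on [1/2, 2); t + 3 on [2, 3); …
cuts at 1/6, 2/3, 1: linearity sums the 4 kernel integrals
∫ over [0, 1/6) of 9*t**2·t^(s-1) joins the sum
the [1/6, 2/3) slice contributes ∫ 3*t*log(3*t)·t^(s-1) dt
segment 2/3 to 1 holds 3*t*(3*t + 3); add its integral
segment [1, ∞) carries sqrt(3)/(9*t**(3/2)); integrate it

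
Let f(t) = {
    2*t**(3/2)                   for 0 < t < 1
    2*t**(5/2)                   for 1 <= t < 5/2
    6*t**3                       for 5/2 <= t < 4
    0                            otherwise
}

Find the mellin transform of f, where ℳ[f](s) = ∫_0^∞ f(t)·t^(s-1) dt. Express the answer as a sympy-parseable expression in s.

2*(3*4**(s + 3)*(2*s + 3)*(2*s + 5) + 2*(5/2)**(s + 5/2)*(s + 3)*(2*s + 3) - 3*(5/2)**(s + 3)*(2*s + 3)*(2*s + 5) - 2*(s + 3)*(2*s + 3) + 2*(s + 3)*(2*s + 5))/((s + 3)*(2*s + 3)*(2*s + 5))
  Re(s) > -3/2

integrate the 3 segments split at 1, 5/2, then add the results
on [0, 1): add ∫ 2*t**(3/2)·t^(s-1) dt
segment [1, 5/2) carries 2*t**(5/2); integrate it
on [5/2, 4) integrate f = 6*t**3 against the kernel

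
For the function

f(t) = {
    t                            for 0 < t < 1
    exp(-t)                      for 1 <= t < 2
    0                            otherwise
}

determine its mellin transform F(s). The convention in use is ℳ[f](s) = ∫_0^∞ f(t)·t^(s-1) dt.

linearity at 1 turns ℳ[f](s) into 2 summed integrals
[0, 1) adds the kernel integral of t
[1, 2) adds the kernel integral of exp(-t)

((s + 1)*uppergamma(s, 1) - (s + 1)*uppergamma(s, 2) + 1)/(s + 1)
  Re(s) > -1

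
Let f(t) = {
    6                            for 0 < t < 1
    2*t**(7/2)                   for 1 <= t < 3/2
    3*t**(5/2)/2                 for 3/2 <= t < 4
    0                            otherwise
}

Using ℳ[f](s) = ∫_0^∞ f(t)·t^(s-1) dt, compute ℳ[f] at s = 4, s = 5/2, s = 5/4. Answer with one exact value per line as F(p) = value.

F(4) = 8019*sqrt(6)/8320 + 737761/390
F(5/2) = 149177/480
F(5/4) = 297*2**(1/4)*3**(3/4)/760 + 416/95 + 256*sqrt(2)/5

integrate the 3 segments split at 1, 3/2, then add the results
the [0, 1) slice contributes ∫ 6·t^(s-1) dt
the [1, 3/2) slice contributes ∫ 2*t**(7/2)·t^(s-1) dt
on [3/2, 4): add ∫ 3*t**(5/2)/2·t^(s-1) dt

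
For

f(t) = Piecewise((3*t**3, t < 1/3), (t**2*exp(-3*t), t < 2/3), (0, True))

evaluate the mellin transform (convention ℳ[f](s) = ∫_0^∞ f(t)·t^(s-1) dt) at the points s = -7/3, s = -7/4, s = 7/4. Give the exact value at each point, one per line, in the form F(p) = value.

F(-7/3) = 3**(1/3)*(-uppergamma(-1/3, 2) + uppergamma(-1/3, 1) + 3/2)
F(-7/4) = 3**(3/4)*(-5*uppergamma(1/4, 2) + 5*uppergamma(1/4, 1) + 4)/15
F(7/4) = 3**(1/4)*(-19*uppergamma(15/4, 2) + 4 + 19*uppergamma(15/4, 1))/1539

peel off the shared t-power: 3*t on [0, 1/3); exp(-3*t) on [1/3, 2/3)
back out the common scale on t: t on [0, 1); exp(-t) on [1, 2)
integrate the 2 segments split at 1/3, then add the results
between 0 and 1/3 the integrand is 3*t**3·t^(s-1)
segment [1/3, 2/3) carries t**2*exp(-3*t); integrate it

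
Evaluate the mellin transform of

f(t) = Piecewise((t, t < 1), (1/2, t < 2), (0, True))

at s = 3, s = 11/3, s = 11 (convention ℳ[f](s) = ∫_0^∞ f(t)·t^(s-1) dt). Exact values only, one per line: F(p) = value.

breakpoints 1: one integral from each of the 2 segments
∫ over [0, 1) of t·t^(s-1) joins the sum
between 1 and 2 the integrand is 1/2·t^(s-1)

F(3) = 17/12
F(11/3) = 6/77 + 12*2**(2/3)/11
F(11) = 12293/132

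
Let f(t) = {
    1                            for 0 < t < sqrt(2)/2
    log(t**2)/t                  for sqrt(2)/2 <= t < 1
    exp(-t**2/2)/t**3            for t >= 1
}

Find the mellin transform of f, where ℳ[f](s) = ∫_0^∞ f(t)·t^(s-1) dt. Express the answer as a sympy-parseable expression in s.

2**(-s/2 - 5/2)*(2**s*s*(4*s + (s - 3)**2 - 8)*uppergamma(s/2 - 3/2, 1/2) - 2**(s/2 + 7/2)*s + 8*s*(s - 3)*log(2) + 16*s*log(2) + 16*s + sqrt(2)*(16*s + 4*(s - 3)**2 - 32))/(s*(4*s + (s - 3)**2 - 8))
  Re(s) > 0

reversing the shared t-power: t on [0, sqrt(2)/2); log(t**2) on [sqrt(2)/2, 1); exp(-t**2/2)/t**2 on [1, ∞)
strip the power substitution: sqrt(t) on [0, 1/2); log(t) on [1/2, 1); exp(-t/2)/t on [1, ∞)
strip the shared t-power: t**(3/2) on [0, 1/2); t*log(t) on [1/2, 1); exp(-t/2) on [1, ∞)
treat the 3 regions marked off by sqrt(2)/2, 1 separately and sum
piece [0, sqrt(2)/2): integrate 1 against the kernel
the [sqrt(2)/2, 1) slice contributes ∫ log(t**2)/t·t^(s-1) dt
[1, ∞) adds the kernel integral of exp(-t**2/2)/t**3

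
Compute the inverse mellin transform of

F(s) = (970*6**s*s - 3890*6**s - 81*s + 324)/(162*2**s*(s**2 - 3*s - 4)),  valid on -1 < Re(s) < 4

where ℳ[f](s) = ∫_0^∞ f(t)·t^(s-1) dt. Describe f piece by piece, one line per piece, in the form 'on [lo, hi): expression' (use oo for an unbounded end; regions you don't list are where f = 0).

on [0, 1/2): t
on [1/2, 3): 2*t
on [3, oo): t**(-4)

along the cuts 1/2, 3, ℳ[f](s) splits into 3 integrals
∫ over [0, 1/2) of t·t^(s-1) joins the sum
over [1/2, 3), the kernel integral of 2*t enters the sum
∫ t**(-4)·t^(s-1) over [3, ∞)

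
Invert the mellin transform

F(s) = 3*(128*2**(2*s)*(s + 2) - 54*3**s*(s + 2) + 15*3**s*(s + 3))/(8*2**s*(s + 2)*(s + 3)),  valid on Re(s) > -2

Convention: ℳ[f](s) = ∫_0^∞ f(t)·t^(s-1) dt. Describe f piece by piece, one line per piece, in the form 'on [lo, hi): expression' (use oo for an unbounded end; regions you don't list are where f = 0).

slice at 3/2, transform all 2 pieces, and sum them
segment [0, 3/2) carries 5*t**2/2; integrate it
∫ over [3/2, 2) of 6*t**3·t^(s-1) joins the sum

on [0, 3/2): 5*t**2/2
on [3/2, 2): 6*t**3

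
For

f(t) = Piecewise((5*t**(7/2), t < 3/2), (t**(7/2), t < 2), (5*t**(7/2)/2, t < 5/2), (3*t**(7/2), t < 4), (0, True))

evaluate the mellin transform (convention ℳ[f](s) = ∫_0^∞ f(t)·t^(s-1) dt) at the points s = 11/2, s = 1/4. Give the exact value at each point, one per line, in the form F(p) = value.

F(11/2) = 802724275/9216
F(1/4) = -16*2**(3/4)/5 - 25*2**(1/4)*5**(3/4)/24 + 9*2**(1/4)*3**(3/4)/5 + 512*sqrt(2)/5

decompose at 3/2, 2, 5/2; ℳ[f](s) sums the 4 pieces' integrals
between 0 and 3/2 the integrand is 5*t**(7/2)·t^(s-1)
on [3/2, 2): add ∫ t**(7/2)·t^(s-1) dt
[2, 5/2) adds the kernel integral of 5*t**(7/2)/2
piece [5/2, 4): integrate 3*t**(7/2) against the kernel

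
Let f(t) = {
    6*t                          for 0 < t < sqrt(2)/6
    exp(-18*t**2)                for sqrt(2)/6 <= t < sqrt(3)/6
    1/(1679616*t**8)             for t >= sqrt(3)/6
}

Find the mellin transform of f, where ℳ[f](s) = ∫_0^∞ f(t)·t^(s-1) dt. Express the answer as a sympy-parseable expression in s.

(81*2**(s/2)*(s - 8)*(s + 1)*uppergamma(s/2, 1) - 81*2**(s/2)*(s - 8)*(s + 1)*uppergamma(s/2, 3/2) + 162*2**(s/2 + 1/2)*(s - 8) - 2*3**(s/2)*(s + 1))/(162*6**s*(s - 8)*(s + 1))
  -1 < Re(s) < 8

strip the common scale on t: 2*t on [0, sqrt(2)/2); exp(-2*t**2) on [sqrt(2)/2, sqrt(3)/2); 1/(256*t**8) on [sqrt(3)/2, ∞)
remove the common scale on t first: t on [0, sqrt(2)); exp(-t**2/2) on [sqrt(2), sqrt(3)); t**(-8) on [sqrt(3), ∞)
remove the power substitution first: sqrt(t) on [0, 2); exp(-t/2) on [2, 3); t**(-4) on [3, ∞)
along the cuts sqrt(2)/6, sqrt(3)/6, ℳ[f](s) splits into 3 integrals
the [0, sqrt(2)/6) slice contributes ∫ 6*t·t^(s-1) dt
between sqrt(2)/6 and sqrt(3)/6 the integrand is exp(-18*t**2)·t^(s-1)
[sqrt(3)/6, ∞) adds the kernel integral of 1/(1679616*t**8)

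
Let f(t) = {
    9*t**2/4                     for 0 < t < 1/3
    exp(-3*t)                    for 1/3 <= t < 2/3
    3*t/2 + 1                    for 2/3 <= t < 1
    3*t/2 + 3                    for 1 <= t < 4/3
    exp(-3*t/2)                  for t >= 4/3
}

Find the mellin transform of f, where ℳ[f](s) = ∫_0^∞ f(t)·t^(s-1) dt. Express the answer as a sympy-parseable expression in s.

reversing the common scale on t: t**2 on [0, 1/2); exp(-2*t) on [1/2, 1); t + 1 on [1, 3/2); …
treat the 5 regions marked off by 1/3, 2/3, 1, 4/3 separately and sum
the [0, 1/3) slice contributes ∫ 9*t**2/4·t^(s-1) dt
between 1/3 and 2/3 the integrand is exp(-3*t)·t^(s-1)
over [2/3, 1), the kernel integral of (3*t/2 + 1) enters the sum
∫ (3*t/2 + 3)·t^(s-1) over [1, 4/3)
on [4/3, ∞) integrate f = exp(-3*t/2) against the kernel

(20*2**(2*s)*s*(s + 2) + 12*2**(2*s)*(s + 2) + 4*2**s*s*(s + 1)*(s + 2)*uppergamma(s, 2) - 8*2**s*s*(s + 2) - 4*2**s*(s + 2) - 8*3**s*s*(s + 2) - 8*3**s*(s + 2) + 4*s*(s + 1)*(s + 2)*uppergamma(s, 1) - 4*s*(s + 1)*(s + 2)*uppergamma(s, 2) + s*(s + 1))/(4*3**s*s*(s + 1)*(s + 2))
  Re(s) > -2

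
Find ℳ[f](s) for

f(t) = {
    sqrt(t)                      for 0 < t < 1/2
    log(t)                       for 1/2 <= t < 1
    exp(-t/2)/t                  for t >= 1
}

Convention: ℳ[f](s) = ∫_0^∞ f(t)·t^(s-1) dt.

(2*2**(2*s)*s**3*uppergamma(s - 1, 1/2) - 4*2**s*s - 2*2**s + 4**s*s**2*uppergamma(s - 1, 1/2) + 4*s**2*log(2) + 2*sqrt(2)*s**2 + s*log(4) + 4*s + 2)/(2*2**s*s**2*(2*s + 1))
  Re(s) > -1/2

strip the shared t-power: t**(3/2) on [0, 1/2); t*log(t) on [1/2, 1); exp(-t/2) on [1, ∞)
treat the 3 regions marked off by 1/2, 1 separately and sum
for t in [0, 1/2): the term is ∫ sqrt(t)·t^(s-1)
between 1/2 and 1 the integrand is log(t)·t^(s-1)
segment 1 to ∞ holds exp(-t/2)/t; add its integral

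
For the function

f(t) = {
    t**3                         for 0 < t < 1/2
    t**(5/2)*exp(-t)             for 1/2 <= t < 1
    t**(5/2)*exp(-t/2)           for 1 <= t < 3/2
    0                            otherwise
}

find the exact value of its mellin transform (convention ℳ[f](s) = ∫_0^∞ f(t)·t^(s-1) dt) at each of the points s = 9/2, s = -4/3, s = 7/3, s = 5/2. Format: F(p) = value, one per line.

F(9/2) = -6243201*exp(-3/4)/32 - 1957*exp(-1) + sqrt(2)/1920 + 9800517*exp(-1/2)/64
F(-4/3) = -2*2**(1/6)*uppergamma(7/6, 3/4) - uppergamma(7/6, 1) + 3*2**(1/3)/20 + uppergamma(7/6, 1/2) + 2*2**(1/6)*uppergamma(7/6, 1/2)
F(7/3) = -16*2**(5/6)*uppergamma(29/6, 3/4) - uppergamma(29/6, 1) + 3*2**(2/3)/1024 + uppergamma(29/6, 1/2) + 16*2**(5/6)*uppergamma(29/6, 1/2)
F(5/2) = -12993*exp(-3/4)/8 - 65*exp(-1) + sqrt(2)/352 + 20889*exp(-1/2)/16

back out the shared t-power: t**(5/2) on [0, 1/2); t**2*exp(-t) on [1/2, 1); t**2*exp(-t/2) on [1, 3/2)
back out the shared t-power: sqrt(t) on [0, 1/2); exp(-t) on [1/2, 1); exp(-t/2) on [1, 3/2)
split f at 1/2, 1: ℳ[f](s) collects 3 kernel integrals
[0, 1/2) adds the kernel integral of t**3
∫ t**(5/2)*exp(-t)·t^(s-1) over [1/2, 1)
over [1, 3/2), the kernel integral of t**(5/2)*exp(-t/2) enters the sum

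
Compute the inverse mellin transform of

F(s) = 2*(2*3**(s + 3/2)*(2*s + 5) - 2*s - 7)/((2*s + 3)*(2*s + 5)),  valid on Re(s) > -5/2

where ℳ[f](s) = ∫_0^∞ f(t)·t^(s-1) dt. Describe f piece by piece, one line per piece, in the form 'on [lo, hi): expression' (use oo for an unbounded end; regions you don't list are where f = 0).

strip the shared t-power: t**(3/2) on [0, 1); 2*sqrt(t) on [1, 3)
decompose at 1; ℳ[f](s) sums the 2 pieces' integrals
segment [0, 1) carries t**(5/2); integrate it
segment 1 to 3 holds 2*t**(3/2); add its integral

on [0, 1): t**(5/2)
on [1, 3): 2*t**(3/2)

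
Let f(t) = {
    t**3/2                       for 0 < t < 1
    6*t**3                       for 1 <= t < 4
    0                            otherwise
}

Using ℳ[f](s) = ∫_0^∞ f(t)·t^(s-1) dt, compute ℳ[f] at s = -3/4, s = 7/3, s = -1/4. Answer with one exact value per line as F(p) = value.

breakpoints 1: one integral from each of the 2 segments
on [0, 1): add ∫ t**3/2·t^(s-1) dt
∫ over [1, 4) of 6*t**3·t^(s-1) joins the sum

F(-3/4) = -22/9 + 128*sqrt(2)/3
F(7/3) = -33/32 + 1152*2**(2/3)
F(-1/4) = -2 + 768*sqrt(2)/11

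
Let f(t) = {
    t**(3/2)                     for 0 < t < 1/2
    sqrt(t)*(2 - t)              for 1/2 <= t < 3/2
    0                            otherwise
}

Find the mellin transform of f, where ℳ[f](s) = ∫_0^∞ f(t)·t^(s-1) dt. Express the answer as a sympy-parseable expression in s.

remove the shared t-power first: t on [0, 1/2); 2 - t on [1/2, 3/2)
decompose at 1/2; ℳ[f](s) sums the 2 pieces' integrals
on [0, 1/2): add ∫ t**(3/2)·t^(s-1) dt
segment [1/2, 3/2) carries sqrt(t)*(2 - t); integrate it

2**(-s - 1/2)*(3**(s + 1/2)*(2*s + 1) + 8*3**(s + 1/2) - 4*s - 10)/((2*s + 1)*(2*s + 3))
  Re(s) > -3/2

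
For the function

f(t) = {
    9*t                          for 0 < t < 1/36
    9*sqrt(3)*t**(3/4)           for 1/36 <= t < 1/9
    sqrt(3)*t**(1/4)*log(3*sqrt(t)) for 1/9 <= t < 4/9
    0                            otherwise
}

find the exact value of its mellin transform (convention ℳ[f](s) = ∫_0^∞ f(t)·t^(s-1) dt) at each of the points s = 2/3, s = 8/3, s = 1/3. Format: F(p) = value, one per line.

invert the power substitution to get 9*t**2 on [0, 1/6); 9*sqrt(3)*t**(3/2) on [1/6, 1/3); sqrt(3)*sqrt(t)*log(3*t) on [1/3, 2/3)
undo the common scale on t: t**2 on [0, 1/2); 3*t**(3/2) on [1/2, 1); sqrt(t)*log(t) on [1, 2)
back out the shared t-power: t**(3/2) on [0, 1/2); 3*t on [1/2, 1); log(t) on [1, 2)
decompose at 1/36, 1/9; ℳ[f](s) sums the 3 pieces' integrals
on [0, 1/36): add ∫ 9*t·t^(s-1) dt
piece [1/36, 1/9): integrate 9*sqrt(3)*t**(3/4) against the kernel
segment [1/9, 4/9) carries sqrt(3)*t**(1/4)*log(3*sqrt(t)); integrate it

F(2/3) = 2**(1/6)*3**(2/3)*(-65280*2**(2/3) - 14520 + 2057*sqrt(2) + 119680*2**(2/3)*log(2) + 74400*2**(5/6))/493680
F(8/3) = 2**(1/6)*3**(2/3)*(-88670208*2**(2/3) - 323400 + 50225*sqrt(2) + 22083072*2**(5/6) + 517242880*2**(2/3)*log(2))/34368364800
F(1/3) = 2**(5/6)*3**(1/3)*(-19968*2**(1/3) - 4704 + 637*sqrt(2) + 23296*2**(1/3)*log(2) + 28800*2**(1/6))/40768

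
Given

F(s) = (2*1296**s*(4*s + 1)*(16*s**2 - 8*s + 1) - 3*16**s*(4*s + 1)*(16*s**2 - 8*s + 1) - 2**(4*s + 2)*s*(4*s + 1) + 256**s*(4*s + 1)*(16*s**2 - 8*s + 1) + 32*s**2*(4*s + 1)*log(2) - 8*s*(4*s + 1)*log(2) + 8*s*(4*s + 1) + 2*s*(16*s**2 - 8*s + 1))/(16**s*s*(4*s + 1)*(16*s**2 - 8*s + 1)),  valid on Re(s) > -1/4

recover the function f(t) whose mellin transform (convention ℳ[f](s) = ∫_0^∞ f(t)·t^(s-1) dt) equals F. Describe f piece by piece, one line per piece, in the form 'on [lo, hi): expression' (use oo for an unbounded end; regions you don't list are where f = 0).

on [0, 1/16): t**(1/4)
on [1/16, 1): log(t**(1/4))/t**(1/4)
on [1, 16): 3
on [16, 81): 2

back out the power substitution: sqrt(t) on [0, 1/4); log(sqrt(t))/sqrt(t) on [1/4, 1); 3 on [1, 4); …
remove the power substitution first: t on [0, 1/2); log(t)/t on [1/2, 1); 3 on [1, 2); …
the 4 pieces separated at 1/16, 1, 16 each add one integral
on [0, 1/16): add ∫ t**(1/4)·t^(s-1) dt
[1/16, 1) adds the kernel integral of log(t**(1/4))/t**(1/4)
piece [1, 16): integrate 3 against the kernel
for t in [16, 81): the term is ∫ 2·t^(s-1)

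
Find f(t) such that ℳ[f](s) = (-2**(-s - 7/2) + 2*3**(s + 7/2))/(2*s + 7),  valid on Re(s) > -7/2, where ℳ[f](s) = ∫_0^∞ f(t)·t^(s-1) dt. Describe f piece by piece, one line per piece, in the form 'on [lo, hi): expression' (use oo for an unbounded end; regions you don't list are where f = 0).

on [0, 1/2): t**(7/2)/2
on [1/2, 3): t**(7/2)

along the cuts 1/2, ℳ[f](s) splits into 2 integrals
on [0, 1/2) integrate f = t**(7/2)/2 against the kernel
segment [1/2, 3) carries t**(7/2); integrate it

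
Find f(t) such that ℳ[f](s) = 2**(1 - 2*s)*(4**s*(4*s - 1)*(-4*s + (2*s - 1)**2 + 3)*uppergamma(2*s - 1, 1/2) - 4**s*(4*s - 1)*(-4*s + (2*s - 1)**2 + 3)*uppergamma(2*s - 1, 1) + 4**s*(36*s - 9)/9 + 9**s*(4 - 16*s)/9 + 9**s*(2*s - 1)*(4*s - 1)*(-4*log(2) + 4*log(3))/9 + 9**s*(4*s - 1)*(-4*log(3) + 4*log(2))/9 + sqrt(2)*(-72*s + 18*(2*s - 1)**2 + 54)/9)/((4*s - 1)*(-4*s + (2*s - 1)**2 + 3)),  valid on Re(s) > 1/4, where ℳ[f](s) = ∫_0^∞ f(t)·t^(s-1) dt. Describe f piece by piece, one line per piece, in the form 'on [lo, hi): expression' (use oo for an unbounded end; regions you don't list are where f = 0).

on [0, 1/4): t**(-1/4)
on [1/4, 1): exp(-sqrt(t))/sqrt(t)
on [1, 9/4): log(sqrt(t))/t

remove the shared t-power first: t**(3/4) on [0, 1/4); sqrt(t)*exp(-sqrt(t)) on [1/4, 1); log(sqrt(t)) on [1, 9/4)
peel off the power substitution: t**(3/2) on [0, 1/2); t*exp(-t) on [1/2, 1); log(t) on [1, 3/2)
peel off the shared t-power: sqrt(t) on [0, 1/2); exp(-t) on [1/2, 1); log(t)/t on [1, 3/2)
along the cuts 1/4, 1, ℳ[f](s) splits into 3 integrals
[0, 1/4) adds the kernel integral of t**(-1/4)
on [1/4, 1): add ∫ exp(-sqrt(t))/sqrt(t)·t^(s-1) dt
[1, 9/4) adds the kernel integral of log(sqrt(t))/t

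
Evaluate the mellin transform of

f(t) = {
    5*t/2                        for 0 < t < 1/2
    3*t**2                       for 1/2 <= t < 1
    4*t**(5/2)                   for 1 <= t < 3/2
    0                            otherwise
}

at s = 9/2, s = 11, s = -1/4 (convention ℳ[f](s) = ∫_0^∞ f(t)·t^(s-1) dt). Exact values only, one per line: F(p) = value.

F(9/2) = sqrt(2)/286 + 28111/2912
F(11) = -753403/11501568 + 59049*sqrt(6)/2048
F(-1/4) = -4/63 + 26*2**(1/4)/21 + 2*2**(3/4)*3**(1/4)

the 3 pieces separated at 1/2, 1 each add one integral
for t in [0, 1/2): the term is ∫ 5*t/2·t^(s-1)
on [1/2, 1) integrate f = 3*t**2 against the kernel
on [1, 3/2) integrate f = 4*t**(5/2) against the kernel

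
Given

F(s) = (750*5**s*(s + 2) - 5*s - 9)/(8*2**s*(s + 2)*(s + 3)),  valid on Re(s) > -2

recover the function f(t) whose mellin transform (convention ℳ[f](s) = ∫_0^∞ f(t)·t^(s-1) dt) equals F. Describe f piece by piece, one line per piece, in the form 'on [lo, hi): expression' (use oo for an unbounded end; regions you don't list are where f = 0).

on [0, 1/2): t**2/2
on [1/2, 5/2): 6*t**3

breakpoints 1/2: one integral from each of the 2 segments
segment 0 to 1/2 holds t**2/2; add its integral
between 1/2 and 5/2 the integrand is 6*t**3·t^(s-1)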